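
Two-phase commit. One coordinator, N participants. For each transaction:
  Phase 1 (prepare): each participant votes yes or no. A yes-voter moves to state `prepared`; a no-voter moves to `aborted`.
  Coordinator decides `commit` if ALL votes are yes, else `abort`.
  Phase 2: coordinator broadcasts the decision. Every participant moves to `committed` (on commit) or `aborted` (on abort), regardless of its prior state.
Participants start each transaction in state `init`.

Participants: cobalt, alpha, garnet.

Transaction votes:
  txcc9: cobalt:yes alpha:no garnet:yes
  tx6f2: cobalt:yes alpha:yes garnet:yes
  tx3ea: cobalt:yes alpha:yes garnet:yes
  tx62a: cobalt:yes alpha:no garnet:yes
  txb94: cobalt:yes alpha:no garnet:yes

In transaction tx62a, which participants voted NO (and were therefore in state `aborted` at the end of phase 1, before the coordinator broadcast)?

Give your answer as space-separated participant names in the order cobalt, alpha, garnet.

Txn tx62a phase 1: cobalt yes -> prepared; alpha no -> aborted; garnet yes -> prepared

Answer: alpha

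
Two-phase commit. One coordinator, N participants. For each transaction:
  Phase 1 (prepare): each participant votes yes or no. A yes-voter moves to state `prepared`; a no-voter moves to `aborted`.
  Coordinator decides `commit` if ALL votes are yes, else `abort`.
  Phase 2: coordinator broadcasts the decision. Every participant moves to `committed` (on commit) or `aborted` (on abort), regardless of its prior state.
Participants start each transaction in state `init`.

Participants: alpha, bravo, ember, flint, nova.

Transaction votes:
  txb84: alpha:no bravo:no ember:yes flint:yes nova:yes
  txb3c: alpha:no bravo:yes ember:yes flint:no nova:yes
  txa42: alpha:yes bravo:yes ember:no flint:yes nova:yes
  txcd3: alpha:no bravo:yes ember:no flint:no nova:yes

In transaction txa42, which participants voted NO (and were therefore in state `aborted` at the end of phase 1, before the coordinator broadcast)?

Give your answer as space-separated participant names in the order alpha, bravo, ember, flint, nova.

Answer: ember

Derivation:
Txn txa42 phase 1: alpha yes -> prepared; bravo yes -> prepared; ember no -> aborted; flint yes -> prepared; nova yes -> prepared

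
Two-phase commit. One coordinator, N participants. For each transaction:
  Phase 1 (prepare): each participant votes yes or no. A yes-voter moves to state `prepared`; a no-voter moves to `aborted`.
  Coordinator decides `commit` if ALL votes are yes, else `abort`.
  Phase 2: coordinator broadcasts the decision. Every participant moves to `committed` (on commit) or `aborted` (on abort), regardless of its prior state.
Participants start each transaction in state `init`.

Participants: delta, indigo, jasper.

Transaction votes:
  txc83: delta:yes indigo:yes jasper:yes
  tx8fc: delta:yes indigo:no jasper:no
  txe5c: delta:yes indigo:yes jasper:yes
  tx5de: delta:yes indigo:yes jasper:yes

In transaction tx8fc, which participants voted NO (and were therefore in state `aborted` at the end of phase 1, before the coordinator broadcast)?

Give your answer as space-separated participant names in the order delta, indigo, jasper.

Txn tx8fc phase 1: delta yes -> prepared; indigo no -> aborted; jasper no -> aborted

Answer: indigo jasper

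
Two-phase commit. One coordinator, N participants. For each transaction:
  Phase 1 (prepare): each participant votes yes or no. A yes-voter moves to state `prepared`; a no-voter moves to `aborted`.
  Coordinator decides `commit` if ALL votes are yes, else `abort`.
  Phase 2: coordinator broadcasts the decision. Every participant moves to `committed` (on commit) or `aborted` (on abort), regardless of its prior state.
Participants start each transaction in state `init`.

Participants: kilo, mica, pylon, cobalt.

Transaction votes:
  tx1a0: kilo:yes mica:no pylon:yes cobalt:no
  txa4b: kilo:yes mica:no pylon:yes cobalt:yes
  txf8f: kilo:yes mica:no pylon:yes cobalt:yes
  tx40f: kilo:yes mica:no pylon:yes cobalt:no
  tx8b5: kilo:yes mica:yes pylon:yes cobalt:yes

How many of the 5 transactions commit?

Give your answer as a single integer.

Answer: 1

Derivation:
tx1a0: no from mica, cobalt -> abort (commits=0)
txa4b: no from mica -> abort (commits=0)
txf8f: no from mica -> abort (commits=0)
tx40f: no from mica, cobalt -> abort (commits=0)
tx8b5: all yes -> commit (commits=1)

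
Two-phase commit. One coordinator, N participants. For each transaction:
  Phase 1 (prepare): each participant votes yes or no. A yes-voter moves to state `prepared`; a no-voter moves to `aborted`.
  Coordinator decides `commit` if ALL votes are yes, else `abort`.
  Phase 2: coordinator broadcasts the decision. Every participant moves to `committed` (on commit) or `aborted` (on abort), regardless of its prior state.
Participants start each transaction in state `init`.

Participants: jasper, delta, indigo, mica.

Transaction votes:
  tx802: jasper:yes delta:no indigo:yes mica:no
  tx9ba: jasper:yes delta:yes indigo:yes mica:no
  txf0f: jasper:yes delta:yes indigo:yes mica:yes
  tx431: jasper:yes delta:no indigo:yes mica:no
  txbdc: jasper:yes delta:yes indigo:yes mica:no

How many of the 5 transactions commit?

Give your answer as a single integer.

Answer: 1

Derivation:
tx802: no from delta, mica -> abort (commits=0)
tx9ba: no from mica -> abort (commits=0)
txf0f: all yes -> commit (commits=1)
tx431: no from delta, mica -> abort (commits=1)
txbdc: no from mica -> abort (commits=1)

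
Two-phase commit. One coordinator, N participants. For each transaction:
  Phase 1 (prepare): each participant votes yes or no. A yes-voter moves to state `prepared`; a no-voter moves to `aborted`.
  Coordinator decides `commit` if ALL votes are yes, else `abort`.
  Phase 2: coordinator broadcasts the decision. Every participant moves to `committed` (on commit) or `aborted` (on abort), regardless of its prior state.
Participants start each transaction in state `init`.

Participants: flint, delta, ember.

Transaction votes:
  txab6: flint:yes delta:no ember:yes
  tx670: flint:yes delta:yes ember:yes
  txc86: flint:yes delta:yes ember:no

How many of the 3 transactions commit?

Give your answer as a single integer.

Answer: 1

Derivation:
txab6: no from delta -> abort (commits=0)
tx670: all yes -> commit (commits=1)
txc86: no from ember -> abort (commits=1)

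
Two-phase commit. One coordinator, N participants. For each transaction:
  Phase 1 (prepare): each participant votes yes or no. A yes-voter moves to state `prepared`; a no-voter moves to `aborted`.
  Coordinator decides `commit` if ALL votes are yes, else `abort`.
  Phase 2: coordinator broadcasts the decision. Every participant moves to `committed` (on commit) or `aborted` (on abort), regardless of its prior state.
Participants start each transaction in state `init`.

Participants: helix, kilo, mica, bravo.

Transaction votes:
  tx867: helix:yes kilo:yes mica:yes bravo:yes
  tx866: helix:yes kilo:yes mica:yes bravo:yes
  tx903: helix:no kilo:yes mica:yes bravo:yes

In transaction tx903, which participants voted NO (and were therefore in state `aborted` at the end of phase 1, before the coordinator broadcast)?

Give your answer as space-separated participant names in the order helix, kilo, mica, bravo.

Answer: helix

Derivation:
Txn tx903 phase 1: helix no -> aborted; kilo yes -> prepared; mica yes -> prepared; bravo yes -> prepared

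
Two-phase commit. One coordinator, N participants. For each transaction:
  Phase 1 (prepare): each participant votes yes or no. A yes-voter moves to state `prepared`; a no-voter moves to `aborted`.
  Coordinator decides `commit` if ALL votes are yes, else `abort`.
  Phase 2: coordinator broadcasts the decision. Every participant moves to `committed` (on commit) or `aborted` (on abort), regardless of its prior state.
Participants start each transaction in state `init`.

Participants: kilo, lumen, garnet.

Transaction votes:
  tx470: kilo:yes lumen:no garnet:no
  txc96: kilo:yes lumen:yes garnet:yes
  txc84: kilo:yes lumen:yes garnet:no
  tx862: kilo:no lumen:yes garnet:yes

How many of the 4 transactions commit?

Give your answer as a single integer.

Answer: 1

Derivation:
tx470: no from lumen, garnet -> abort (commits=0)
txc96: all yes -> commit (commits=1)
txc84: no from garnet -> abort (commits=1)
tx862: no from kilo -> abort (commits=1)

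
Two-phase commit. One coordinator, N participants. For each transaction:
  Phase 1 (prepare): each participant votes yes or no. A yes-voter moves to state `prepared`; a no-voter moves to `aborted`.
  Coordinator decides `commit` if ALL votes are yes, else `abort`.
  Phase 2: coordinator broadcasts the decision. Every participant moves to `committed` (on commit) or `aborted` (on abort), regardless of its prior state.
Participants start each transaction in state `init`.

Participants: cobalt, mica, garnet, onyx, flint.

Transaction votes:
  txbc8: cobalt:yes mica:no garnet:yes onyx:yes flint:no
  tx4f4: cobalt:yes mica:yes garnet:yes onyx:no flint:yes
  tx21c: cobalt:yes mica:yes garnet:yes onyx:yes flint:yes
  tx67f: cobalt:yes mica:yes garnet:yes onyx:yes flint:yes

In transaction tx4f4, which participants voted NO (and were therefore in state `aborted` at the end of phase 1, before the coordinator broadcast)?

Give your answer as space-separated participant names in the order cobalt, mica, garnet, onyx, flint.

Txn tx4f4 phase 1: cobalt yes -> prepared; mica yes -> prepared; garnet yes -> prepared; onyx no -> aborted; flint yes -> prepared

Answer: onyx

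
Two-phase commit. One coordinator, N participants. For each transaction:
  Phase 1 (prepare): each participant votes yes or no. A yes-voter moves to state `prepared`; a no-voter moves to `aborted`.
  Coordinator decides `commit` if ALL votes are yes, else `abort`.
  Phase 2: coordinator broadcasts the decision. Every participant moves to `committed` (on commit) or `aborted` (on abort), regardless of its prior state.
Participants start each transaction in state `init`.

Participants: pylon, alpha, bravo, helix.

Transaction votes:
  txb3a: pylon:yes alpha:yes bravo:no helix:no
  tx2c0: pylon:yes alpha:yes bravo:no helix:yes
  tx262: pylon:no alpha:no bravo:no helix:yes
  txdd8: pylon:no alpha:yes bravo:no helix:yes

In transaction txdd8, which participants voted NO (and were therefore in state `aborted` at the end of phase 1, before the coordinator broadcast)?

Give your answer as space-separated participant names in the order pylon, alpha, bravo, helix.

Answer: pylon bravo

Derivation:
Txn txdd8 phase 1: pylon no -> aborted; alpha yes -> prepared; bravo no -> aborted; helix yes -> prepared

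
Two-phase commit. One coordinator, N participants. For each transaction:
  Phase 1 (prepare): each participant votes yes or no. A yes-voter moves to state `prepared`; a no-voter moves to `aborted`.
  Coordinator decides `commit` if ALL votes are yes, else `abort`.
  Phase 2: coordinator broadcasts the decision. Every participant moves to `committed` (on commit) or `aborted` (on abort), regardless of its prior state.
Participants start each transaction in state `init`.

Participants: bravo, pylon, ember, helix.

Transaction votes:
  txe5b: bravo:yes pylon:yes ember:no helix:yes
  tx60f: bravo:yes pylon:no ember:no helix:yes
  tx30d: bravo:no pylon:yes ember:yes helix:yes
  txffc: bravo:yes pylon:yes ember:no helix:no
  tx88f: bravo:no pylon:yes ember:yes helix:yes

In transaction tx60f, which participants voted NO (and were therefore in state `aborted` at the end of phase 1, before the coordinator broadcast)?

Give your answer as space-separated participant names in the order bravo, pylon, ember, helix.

Answer: pylon ember

Derivation:
Txn tx60f phase 1: bravo yes -> prepared; pylon no -> aborted; ember no -> aborted; helix yes -> prepared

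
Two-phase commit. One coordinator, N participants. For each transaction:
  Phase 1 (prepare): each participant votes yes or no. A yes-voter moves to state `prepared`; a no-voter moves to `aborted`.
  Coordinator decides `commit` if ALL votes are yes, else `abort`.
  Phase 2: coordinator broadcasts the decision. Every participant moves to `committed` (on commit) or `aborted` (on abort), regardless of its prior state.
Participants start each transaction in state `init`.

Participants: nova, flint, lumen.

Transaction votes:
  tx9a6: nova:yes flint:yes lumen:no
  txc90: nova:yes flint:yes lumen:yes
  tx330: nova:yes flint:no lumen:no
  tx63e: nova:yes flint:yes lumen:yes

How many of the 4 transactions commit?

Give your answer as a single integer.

tx9a6: no from lumen -> abort (commits=0)
txc90: all yes -> commit (commits=1)
tx330: no from flint, lumen -> abort (commits=1)
tx63e: all yes -> commit (commits=2)

Answer: 2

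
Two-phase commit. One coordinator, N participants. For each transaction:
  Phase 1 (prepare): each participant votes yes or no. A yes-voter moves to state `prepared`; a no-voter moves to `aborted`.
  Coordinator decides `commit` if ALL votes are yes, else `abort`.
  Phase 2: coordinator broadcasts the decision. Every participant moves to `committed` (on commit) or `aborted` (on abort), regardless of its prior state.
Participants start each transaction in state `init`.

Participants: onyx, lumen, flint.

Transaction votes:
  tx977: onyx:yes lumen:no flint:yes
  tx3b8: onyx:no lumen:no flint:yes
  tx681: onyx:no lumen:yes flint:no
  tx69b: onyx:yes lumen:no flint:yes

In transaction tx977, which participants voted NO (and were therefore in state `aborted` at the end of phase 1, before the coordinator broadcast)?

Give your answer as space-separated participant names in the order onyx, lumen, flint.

Answer: lumen

Derivation:
Txn tx977 phase 1: onyx yes -> prepared; lumen no -> aborted; flint yes -> prepared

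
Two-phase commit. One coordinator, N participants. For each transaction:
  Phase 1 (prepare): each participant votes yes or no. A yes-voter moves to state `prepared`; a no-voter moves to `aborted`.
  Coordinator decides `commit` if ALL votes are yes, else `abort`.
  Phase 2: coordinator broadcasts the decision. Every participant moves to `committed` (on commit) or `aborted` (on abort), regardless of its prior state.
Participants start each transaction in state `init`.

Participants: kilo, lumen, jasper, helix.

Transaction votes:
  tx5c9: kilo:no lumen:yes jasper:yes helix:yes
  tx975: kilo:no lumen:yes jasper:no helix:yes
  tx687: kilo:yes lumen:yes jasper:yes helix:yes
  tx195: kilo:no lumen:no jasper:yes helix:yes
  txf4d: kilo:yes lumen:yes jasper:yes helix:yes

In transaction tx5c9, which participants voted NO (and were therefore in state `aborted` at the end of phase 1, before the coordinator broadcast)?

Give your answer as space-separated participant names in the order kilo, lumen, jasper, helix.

Answer: kilo

Derivation:
Txn tx5c9 phase 1: kilo no -> aborted; lumen yes -> prepared; jasper yes -> prepared; helix yes -> prepared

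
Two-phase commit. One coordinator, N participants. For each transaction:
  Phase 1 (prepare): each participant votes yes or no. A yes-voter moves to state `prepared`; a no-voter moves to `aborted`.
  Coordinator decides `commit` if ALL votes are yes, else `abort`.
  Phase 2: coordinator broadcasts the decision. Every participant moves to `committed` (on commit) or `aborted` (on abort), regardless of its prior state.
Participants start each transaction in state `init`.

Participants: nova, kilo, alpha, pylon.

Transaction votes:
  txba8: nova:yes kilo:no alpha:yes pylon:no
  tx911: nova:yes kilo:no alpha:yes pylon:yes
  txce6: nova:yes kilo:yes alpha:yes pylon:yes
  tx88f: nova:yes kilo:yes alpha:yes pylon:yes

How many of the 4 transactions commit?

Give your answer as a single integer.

txba8: no from kilo, pylon -> abort (commits=0)
tx911: no from kilo -> abort (commits=0)
txce6: all yes -> commit (commits=1)
tx88f: all yes -> commit (commits=2)

Answer: 2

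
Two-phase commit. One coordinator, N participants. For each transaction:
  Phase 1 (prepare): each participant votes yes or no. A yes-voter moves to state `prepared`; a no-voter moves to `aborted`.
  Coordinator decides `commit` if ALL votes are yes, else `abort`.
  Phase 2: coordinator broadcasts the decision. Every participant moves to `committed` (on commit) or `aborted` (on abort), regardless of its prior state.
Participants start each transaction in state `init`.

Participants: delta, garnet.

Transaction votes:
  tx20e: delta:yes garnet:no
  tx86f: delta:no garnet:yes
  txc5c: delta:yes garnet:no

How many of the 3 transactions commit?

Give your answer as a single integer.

Answer: 0

Derivation:
tx20e: no from garnet -> abort (commits=0)
tx86f: no from delta -> abort (commits=0)
txc5c: no from garnet -> abort (commits=0)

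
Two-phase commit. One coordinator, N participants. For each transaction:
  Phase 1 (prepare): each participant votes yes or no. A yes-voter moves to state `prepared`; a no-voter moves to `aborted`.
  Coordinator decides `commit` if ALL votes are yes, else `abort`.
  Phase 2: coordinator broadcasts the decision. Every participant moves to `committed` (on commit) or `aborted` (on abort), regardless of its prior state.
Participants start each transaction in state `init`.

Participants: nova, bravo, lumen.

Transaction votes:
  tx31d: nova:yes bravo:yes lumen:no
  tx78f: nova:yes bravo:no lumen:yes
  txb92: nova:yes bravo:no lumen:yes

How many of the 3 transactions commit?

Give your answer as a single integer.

Answer: 0

Derivation:
tx31d: no from lumen -> abort (commits=0)
tx78f: no from bravo -> abort (commits=0)
txb92: no from bravo -> abort (commits=0)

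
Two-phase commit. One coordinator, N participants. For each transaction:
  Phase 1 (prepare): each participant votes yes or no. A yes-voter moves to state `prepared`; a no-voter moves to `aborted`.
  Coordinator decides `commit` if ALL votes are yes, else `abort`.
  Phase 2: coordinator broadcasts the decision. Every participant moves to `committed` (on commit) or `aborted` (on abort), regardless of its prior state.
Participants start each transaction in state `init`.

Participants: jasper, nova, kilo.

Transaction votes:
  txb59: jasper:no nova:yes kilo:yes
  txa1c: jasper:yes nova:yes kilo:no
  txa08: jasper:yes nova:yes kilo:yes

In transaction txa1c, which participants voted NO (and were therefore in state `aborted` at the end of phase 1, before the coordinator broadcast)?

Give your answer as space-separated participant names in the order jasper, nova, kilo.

Answer: kilo

Derivation:
Txn txa1c phase 1: jasper yes -> prepared; nova yes -> prepared; kilo no -> aborted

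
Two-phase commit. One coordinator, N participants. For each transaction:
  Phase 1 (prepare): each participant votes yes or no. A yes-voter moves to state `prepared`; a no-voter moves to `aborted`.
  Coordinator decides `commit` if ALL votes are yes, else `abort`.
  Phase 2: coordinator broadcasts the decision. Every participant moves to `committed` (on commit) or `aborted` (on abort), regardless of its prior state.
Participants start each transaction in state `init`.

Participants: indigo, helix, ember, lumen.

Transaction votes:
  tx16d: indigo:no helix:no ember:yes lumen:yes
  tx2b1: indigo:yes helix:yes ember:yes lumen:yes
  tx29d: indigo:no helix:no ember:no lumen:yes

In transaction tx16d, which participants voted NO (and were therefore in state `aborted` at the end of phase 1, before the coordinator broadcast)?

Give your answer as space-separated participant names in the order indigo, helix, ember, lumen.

Txn tx16d phase 1: indigo no -> aborted; helix no -> aborted; ember yes -> prepared; lumen yes -> prepared

Answer: indigo helix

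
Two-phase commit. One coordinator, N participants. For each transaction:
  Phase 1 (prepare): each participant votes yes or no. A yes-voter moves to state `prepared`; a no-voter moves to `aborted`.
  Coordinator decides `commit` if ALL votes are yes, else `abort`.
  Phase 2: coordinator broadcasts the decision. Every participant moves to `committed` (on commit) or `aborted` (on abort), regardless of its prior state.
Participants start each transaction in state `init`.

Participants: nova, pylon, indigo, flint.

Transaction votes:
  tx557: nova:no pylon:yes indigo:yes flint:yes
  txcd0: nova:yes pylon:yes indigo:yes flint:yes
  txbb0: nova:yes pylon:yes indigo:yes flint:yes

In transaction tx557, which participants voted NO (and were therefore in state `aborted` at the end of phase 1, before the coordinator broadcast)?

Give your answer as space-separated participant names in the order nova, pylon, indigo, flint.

Answer: nova

Derivation:
Txn tx557 phase 1: nova no -> aborted; pylon yes -> prepared; indigo yes -> prepared; flint yes -> prepared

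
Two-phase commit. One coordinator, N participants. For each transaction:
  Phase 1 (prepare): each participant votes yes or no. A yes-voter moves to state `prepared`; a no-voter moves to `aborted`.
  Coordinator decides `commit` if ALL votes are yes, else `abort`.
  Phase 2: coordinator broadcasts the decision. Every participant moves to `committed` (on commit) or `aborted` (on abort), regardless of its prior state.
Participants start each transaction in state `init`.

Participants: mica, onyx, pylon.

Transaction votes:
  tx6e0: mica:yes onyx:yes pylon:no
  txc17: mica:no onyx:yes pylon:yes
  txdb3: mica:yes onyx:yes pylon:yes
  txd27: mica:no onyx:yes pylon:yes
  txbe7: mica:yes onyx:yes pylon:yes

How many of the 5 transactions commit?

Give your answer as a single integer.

tx6e0: no from pylon -> abort (commits=0)
txc17: no from mica -> abort (commits=0)
txdb3: all yes -> commit (commits=1)
txd27: no from mica -> abort (commits=1)
txbe7: all yes -> commit (commits=2)

Answer: 2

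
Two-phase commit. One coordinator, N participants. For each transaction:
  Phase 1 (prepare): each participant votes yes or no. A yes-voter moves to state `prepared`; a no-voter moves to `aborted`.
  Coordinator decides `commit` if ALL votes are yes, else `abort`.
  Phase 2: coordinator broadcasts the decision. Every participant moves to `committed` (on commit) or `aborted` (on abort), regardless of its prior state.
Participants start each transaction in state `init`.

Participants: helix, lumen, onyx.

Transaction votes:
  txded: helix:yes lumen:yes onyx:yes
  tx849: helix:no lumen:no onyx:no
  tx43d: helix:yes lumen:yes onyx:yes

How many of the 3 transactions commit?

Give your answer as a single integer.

txded: all yes -> commit (commits=1)
tx849: no from helix, lumen, onyx -> abort (commits=1)
tx43d: all yes -> commit (commits=2)

Answer: 2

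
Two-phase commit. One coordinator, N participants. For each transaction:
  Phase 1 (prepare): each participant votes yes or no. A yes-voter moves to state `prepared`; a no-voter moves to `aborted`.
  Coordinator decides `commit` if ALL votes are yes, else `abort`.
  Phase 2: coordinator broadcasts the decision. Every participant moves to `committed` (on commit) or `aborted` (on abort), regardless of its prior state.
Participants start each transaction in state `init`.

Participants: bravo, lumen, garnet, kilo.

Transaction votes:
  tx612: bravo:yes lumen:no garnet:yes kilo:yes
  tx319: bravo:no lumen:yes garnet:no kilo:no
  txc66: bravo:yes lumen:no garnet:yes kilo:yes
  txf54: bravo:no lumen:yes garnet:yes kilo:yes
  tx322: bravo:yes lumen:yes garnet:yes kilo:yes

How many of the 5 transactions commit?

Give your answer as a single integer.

Answer: 1

Derivation:
tx612: no from lumen -> abort (commits=0)
tx319: no from bravo, garnet, kilo -> abort (commits=0)
txc66: no from lumen -> abort (commits=0)
txf54: no from bravo -> abort (commits=0)
tx322: all yes -> commit (commits=1)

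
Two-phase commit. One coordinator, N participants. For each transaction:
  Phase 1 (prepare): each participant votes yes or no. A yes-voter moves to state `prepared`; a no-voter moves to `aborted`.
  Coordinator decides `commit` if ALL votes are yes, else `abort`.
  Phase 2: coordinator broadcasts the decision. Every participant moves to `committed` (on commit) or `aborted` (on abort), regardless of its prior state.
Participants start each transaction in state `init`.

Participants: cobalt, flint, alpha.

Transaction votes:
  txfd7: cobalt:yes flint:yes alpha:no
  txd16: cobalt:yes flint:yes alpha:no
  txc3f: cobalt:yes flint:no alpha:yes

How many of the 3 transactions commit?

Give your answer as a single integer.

txfd7: no from alpha -> abort (commits=0)
txd16: no from alpha -> abort (commits=0)
txc3f: no from flint -> abort (commits=0)

Answer: 0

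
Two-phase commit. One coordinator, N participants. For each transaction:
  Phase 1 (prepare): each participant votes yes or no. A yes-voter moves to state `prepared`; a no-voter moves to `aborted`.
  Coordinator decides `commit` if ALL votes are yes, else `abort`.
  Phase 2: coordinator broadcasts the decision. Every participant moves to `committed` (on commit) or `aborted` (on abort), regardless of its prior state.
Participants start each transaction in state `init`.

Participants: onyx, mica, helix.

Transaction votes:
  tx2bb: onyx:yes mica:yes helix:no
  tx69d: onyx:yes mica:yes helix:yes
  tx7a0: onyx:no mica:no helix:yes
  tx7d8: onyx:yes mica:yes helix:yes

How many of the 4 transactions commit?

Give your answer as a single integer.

tx2bb: no from helix -> abort (commits=0)
tx69d: all yes -> commit (commits=1)
tx7a0: no from onyx, mica -> abort (commits=1)
tx7d8: all yes -> commit (commits=2)

Answer: 2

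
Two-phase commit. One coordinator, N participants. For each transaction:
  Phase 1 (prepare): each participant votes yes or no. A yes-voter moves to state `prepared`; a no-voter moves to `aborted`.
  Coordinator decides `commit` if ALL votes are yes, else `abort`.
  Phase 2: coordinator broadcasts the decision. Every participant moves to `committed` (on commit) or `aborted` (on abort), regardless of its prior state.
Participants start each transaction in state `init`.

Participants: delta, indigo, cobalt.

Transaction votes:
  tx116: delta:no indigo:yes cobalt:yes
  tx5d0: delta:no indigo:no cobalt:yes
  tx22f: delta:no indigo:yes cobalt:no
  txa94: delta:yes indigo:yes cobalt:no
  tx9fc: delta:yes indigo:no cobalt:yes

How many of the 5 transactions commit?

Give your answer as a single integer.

Answer: 0

Derivation:
tx116: no from delta -> abort (commits=0)
tx5d0: no from delta, indigo -> abort (commits=0)
tx22f: no from delta, cobalt -> abort (commits=0)
txa94: no from cobalt -> abort (commits=0)
tx9fc: no from indigo -> abort (commits=0)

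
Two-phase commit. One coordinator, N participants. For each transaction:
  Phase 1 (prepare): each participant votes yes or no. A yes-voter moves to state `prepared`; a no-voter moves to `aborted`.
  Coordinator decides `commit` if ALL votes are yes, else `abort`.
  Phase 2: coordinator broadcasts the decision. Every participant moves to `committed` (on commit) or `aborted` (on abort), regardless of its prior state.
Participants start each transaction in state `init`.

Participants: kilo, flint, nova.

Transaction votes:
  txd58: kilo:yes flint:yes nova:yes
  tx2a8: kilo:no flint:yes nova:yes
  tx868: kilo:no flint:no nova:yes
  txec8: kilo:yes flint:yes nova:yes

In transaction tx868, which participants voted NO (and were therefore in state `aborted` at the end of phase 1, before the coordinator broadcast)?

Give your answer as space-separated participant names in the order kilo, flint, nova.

Txn tx868 phase 1: kilo no -> aborted; flint no -> aborted; nova yes -> prepared

Answer: kilo flint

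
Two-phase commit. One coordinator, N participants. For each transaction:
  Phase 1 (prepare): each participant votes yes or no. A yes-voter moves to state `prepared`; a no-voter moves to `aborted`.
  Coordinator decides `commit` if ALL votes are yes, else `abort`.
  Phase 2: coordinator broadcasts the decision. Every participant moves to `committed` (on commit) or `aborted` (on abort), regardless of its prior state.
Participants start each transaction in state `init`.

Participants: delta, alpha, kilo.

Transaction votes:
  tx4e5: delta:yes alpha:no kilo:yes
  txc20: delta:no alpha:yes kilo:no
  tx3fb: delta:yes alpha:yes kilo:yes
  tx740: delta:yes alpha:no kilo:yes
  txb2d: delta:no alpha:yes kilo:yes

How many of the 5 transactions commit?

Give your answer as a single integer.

tx4e5: no from alpha -> abort (commits=0)
txc20: no from delta, kilo -> abort (commits=0)
tx3fb: all yes -> commit (commits=1)
tx740: no from alpha -> abort (commits=1)
txb2d: no from delta -> abort (commits=1)

Answer: 1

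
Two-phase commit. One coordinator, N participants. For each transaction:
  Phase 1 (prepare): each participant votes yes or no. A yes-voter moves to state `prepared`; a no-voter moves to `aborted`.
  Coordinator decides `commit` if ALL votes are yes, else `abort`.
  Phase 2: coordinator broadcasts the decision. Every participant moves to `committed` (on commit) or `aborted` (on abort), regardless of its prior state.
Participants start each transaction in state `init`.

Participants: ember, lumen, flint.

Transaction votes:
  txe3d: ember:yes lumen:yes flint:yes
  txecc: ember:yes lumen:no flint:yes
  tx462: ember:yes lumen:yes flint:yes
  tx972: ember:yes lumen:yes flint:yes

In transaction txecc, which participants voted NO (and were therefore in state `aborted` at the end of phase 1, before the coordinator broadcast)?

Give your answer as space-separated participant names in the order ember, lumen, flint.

Txn txecc phase 1: ember yes -> prepared; lumen no -> aborted; flint yes -> prepared

Answer: lumen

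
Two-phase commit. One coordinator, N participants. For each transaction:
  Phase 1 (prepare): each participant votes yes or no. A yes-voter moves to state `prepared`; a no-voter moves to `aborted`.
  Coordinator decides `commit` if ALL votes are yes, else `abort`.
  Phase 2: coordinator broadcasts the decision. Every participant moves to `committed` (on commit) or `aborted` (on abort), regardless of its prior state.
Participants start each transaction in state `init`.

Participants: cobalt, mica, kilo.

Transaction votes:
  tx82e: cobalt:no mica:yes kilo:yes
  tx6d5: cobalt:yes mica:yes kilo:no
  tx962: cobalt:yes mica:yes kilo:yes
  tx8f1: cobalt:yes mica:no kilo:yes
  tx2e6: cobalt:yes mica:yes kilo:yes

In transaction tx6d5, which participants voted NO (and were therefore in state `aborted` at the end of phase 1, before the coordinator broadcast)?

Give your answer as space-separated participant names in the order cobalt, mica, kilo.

Answer: kilo

Derivation:
Txn tx6d5 phase 1: cobalt yes -> prepared; mica yes -> prepared; kilo no -> aborted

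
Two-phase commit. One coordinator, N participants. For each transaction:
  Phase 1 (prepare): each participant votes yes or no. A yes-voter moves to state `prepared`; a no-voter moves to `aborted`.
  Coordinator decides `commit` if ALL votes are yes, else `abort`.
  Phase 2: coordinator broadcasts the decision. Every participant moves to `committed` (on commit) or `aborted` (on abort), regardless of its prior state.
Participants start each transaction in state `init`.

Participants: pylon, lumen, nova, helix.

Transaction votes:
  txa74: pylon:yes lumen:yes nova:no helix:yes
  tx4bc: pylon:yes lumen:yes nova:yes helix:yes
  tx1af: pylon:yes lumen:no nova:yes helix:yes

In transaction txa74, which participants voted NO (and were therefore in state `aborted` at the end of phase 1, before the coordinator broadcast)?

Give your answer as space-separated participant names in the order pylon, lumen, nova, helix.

Txn txa74 phase 1: pylon yes -> prepared; lumen yes -> prepared; nova no -> aborted; helix yes -> prepared

Answer: nova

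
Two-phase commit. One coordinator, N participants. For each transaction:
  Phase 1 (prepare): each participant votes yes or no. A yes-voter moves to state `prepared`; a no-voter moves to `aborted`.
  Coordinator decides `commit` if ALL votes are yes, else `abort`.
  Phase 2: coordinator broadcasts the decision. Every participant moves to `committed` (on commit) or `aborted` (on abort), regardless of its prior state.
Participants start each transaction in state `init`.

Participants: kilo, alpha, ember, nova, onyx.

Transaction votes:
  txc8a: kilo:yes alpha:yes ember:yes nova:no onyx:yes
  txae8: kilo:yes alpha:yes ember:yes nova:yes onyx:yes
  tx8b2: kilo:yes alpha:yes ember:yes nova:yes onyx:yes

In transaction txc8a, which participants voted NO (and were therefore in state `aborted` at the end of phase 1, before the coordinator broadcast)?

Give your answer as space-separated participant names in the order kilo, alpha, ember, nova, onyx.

Txn txc8a phase 1: kilo yes -> prepared; alpha yes -> prepared; ember yes -> prepared; nova no -> aborted; onyx yes -> prepared

Answer: nova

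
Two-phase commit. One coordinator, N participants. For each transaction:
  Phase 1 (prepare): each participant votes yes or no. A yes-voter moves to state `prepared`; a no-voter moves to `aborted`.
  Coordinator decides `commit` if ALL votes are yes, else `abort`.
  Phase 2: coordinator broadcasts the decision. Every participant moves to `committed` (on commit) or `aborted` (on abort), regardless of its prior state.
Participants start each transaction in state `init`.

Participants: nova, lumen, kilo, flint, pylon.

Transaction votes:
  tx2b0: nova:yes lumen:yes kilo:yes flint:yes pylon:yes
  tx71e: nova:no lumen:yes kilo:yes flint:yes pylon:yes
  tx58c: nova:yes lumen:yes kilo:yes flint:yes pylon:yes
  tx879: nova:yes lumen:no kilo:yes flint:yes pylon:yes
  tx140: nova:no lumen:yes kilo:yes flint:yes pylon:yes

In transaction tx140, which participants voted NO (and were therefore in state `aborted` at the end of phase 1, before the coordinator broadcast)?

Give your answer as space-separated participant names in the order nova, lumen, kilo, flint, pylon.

Answer: nova

Derivation:
Txn tx140 phase 1: nova no -> aborted; lumen yes -> prepared; kilo yes -> prepared; flint yes -> prepared; pylon yes -> prepared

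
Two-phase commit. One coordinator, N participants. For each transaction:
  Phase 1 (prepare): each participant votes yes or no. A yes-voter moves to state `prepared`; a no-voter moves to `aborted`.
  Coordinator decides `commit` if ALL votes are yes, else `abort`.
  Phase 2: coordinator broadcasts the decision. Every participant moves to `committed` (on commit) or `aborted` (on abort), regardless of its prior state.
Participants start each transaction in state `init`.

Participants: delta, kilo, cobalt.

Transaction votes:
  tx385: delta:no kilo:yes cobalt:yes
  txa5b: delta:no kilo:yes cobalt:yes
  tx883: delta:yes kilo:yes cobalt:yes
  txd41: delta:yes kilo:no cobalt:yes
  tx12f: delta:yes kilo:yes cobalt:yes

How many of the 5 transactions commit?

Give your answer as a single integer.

tx385: no from delta -> abort (commits=0)
txa5b: no from delta -> abort (commits=0)
tx883: all yes -> commit (commits=1)
txd41: no from kilo -> abort (commits=1)
tx12f: all yes -> commit (commits=2)

Answer: 2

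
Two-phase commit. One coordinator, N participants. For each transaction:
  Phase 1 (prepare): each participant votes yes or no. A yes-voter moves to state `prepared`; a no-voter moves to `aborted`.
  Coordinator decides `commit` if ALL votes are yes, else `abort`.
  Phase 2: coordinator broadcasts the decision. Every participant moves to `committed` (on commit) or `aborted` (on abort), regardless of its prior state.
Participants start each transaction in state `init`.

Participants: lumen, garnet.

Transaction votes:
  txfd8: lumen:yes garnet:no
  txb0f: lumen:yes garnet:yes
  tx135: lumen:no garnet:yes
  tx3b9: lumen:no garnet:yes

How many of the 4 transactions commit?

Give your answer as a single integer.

Answer: 1

Derivation:
txfd8: no from garnet -> abort (commits=0)
txb0f: all yes -> commit (commits=1)
tx135: no from lumen -> abort (commits=1)
tx3b9: no from lumen -> abort (commits=1)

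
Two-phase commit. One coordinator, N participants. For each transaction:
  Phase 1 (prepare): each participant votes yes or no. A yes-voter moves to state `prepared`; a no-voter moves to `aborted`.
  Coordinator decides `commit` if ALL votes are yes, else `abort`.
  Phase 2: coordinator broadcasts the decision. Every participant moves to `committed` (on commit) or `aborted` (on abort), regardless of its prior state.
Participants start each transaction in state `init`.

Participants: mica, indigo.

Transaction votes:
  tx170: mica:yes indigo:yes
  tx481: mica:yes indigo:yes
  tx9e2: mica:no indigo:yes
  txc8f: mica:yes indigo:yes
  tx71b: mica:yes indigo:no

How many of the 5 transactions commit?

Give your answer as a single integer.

tx170: all yes -> commit (commits=1)
tx481: all yes -> commit (commits=2)
tx9e2: no from mica -> abort (commits=2)
txc8f: all yes -> commit (commits=3)
tx71b: no from indigo -> abort (commits=3)

Answer: 3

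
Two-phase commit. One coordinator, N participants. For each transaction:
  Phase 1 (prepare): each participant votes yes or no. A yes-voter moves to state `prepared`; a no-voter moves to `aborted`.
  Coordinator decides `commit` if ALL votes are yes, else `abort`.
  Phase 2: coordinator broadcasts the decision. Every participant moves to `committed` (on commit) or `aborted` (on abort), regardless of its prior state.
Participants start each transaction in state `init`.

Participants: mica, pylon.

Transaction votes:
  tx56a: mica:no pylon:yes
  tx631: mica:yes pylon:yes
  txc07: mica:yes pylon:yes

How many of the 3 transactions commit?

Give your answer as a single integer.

tx56a: no from mica -> abort (commits=0)
tx631: all yes -> commit (commits=1)
txc07: all yes -> commit (commits=2)

Answer: 2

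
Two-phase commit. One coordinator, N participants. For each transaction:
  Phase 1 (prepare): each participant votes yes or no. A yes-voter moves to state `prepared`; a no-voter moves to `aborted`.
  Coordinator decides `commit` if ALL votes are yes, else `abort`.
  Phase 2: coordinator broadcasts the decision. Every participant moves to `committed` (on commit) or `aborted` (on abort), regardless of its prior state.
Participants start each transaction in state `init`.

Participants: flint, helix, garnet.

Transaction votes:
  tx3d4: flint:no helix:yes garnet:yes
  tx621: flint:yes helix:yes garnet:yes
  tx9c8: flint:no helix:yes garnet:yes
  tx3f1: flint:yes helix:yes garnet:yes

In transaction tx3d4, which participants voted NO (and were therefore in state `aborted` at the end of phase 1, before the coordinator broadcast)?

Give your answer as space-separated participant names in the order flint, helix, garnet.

Txn tx3d4 phase 1: flint no -> aborted; helix yes -> prepared; garnet yes -> prepared

Answer: flint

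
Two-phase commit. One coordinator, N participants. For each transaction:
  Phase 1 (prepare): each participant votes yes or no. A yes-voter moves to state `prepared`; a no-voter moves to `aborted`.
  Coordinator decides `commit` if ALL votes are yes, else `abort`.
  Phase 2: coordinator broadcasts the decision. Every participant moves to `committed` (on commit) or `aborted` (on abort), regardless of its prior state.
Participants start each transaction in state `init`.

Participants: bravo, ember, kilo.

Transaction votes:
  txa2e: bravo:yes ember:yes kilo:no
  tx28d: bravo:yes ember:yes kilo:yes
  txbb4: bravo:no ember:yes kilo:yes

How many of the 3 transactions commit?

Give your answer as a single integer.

txa2e: no from kilo -> abort (commits=0)
tx28d: all yes -> commit (commits=1)
txbb4: no from bravo -> abort (commits=1)

Answer: 1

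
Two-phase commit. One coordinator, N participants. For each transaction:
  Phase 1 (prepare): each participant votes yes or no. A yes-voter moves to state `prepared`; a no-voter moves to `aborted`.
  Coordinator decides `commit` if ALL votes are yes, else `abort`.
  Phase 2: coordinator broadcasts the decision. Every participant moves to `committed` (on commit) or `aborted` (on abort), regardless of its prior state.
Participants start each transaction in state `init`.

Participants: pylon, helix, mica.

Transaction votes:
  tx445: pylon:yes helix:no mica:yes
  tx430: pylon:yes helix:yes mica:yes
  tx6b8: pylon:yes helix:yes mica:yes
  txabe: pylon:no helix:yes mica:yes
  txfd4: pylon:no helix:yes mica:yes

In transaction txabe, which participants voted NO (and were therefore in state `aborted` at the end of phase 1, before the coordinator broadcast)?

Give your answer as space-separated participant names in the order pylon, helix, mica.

Answer: pylon

Derivation:
Txn txabe phase 1: pylon no -> aborted; helix yes -> prepared; mica yes -> prepared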